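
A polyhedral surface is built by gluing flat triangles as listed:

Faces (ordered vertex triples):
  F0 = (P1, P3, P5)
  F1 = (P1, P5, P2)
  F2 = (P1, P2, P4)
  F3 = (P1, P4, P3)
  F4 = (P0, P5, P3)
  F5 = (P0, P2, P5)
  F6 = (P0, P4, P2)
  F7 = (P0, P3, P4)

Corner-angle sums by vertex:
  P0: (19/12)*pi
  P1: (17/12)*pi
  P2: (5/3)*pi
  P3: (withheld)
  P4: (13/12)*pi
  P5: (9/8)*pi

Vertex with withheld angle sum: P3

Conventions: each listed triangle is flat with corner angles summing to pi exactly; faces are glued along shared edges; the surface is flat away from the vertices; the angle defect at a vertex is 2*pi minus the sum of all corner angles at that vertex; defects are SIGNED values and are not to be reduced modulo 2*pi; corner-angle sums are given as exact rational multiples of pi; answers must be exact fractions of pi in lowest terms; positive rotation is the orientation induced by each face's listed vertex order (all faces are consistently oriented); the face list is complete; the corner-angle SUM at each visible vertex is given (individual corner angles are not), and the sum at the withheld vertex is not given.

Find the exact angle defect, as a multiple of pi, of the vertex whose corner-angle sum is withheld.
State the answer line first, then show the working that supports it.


Answer: defect(P3) = (7/8)*pi

V = 6, E = 12, F = 8; chi = V - E + F = 2
Gauss-Bonnet: total defect = 2*pi*chi = 4*pi; visible defects sum to (25/8)*pi


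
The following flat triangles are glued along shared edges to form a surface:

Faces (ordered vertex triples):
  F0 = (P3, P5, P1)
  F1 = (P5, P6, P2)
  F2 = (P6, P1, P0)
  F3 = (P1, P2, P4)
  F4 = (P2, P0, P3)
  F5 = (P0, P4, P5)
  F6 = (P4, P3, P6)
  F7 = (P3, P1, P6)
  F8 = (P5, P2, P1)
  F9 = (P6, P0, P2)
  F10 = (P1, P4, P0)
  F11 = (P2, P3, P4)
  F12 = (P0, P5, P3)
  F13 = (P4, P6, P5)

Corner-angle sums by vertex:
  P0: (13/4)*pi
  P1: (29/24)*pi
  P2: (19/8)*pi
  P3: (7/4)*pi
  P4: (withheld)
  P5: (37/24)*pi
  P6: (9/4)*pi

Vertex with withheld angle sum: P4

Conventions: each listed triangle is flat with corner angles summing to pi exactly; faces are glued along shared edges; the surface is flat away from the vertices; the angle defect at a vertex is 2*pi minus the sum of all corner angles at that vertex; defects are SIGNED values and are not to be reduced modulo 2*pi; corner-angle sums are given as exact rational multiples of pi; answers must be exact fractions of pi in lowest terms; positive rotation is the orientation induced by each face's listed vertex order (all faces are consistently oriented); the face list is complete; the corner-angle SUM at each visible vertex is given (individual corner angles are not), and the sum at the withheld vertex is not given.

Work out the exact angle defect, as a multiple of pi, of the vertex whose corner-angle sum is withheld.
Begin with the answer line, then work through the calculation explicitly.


Answer: defect(P4) = (3/8)*pi

V = 7, E = 21, F = 14; chi = V - E + F = 0
Gauss-Bonnet: total defect = 2*pi*chi = 0; visible defects sum to (-3/8)*pi


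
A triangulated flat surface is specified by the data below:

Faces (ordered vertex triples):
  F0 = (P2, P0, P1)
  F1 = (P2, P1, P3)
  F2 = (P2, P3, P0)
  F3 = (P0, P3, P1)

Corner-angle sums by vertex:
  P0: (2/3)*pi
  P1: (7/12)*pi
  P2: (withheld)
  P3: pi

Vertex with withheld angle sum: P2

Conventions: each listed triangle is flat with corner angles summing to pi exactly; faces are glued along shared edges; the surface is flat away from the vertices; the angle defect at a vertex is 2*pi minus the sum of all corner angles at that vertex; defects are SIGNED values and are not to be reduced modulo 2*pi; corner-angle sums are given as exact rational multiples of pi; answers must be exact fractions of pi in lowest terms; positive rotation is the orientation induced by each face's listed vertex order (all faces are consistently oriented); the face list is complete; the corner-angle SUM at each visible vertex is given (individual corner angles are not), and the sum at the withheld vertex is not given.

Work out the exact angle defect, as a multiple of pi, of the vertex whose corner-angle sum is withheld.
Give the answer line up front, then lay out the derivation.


Answer: defect(P2) = pi/4

V = 4, E = 6, F = 4; chi = V - E + F = 2
Gauss-Bonnet: total defect = 2*pi*chi = 4*pi; visible defects sum to (15/4)*pi


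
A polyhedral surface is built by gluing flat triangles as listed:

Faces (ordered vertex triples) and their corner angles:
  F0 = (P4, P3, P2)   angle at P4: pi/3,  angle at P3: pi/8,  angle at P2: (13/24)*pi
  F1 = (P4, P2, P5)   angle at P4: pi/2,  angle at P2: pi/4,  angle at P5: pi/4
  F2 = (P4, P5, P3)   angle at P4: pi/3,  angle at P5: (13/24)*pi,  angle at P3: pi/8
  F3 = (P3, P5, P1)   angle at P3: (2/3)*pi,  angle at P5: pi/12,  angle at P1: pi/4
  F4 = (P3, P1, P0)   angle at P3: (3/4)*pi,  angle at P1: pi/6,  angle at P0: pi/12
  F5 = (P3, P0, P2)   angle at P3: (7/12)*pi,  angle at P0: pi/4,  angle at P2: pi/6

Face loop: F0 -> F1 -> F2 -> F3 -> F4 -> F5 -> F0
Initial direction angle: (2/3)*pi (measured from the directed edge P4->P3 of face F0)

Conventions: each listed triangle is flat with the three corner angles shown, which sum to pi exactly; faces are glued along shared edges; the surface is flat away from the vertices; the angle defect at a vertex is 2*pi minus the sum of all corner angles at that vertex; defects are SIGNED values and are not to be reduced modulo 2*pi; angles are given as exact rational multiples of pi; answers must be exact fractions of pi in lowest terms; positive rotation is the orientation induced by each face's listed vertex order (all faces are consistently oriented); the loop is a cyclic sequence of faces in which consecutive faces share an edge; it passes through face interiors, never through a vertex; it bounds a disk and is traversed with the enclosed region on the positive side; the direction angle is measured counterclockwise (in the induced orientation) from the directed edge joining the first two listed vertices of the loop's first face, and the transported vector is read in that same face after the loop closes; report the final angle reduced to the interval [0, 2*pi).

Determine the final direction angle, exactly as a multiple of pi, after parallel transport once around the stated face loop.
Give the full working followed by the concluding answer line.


enclosed vertex P3: corner angles sum to (9/4)*pi, defect = 2*pi - (9/4)*pi = -pi/4
enclosed vertex P4: corner angles sum to (7/6)*pi, defect = 2*pi - (7/6)*pi = (5/6)*pi
the rotation equals the total enclosed defect, so the final angle is initial + defects (mod 2*pi)
final angle = (2/3)*pi + (7/12)*pi = (5/4)*pi (mod 2*pi)

Answer: final direction angle = (5/4)*pi


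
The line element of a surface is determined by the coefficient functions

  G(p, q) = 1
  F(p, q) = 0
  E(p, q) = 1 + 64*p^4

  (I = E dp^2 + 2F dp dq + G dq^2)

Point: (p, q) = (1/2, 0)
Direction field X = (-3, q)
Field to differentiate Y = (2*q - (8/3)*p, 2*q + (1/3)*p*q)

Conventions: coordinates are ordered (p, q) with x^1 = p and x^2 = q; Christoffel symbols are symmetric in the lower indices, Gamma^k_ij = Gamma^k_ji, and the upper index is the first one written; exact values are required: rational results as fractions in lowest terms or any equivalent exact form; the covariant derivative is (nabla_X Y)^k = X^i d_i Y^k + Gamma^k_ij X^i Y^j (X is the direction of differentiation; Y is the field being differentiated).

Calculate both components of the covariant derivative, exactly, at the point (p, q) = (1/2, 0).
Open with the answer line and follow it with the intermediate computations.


Answer: (nabla_X Y)^p = 104/5, (nabla_X Y)^q = 0

E = 5, F = 0, G = 1 at the point
E_p = 32, E_q = 0, F_p = 0, F_q = 0, G_p = 0, G_q = 0
EG - F^2 = 5;  g^inv = (1/5) * [[1, 0], [0, 5]]
first-kind symbols [ij,l] = (1/2)(d_i g_jl + d_j g_il - d_l g_ij): [pp,p] = E_p/2 = 16, [pp,q] = F_p - E_q/2 = 0, [pq,p] = E_q/2 = 0, [pq,q] = G_p/2 = 0, [qq,p] = F_q - G_p/2 = 0, [qq,q] = G_q/2 = 0
Gamma^p_ij = (G*[ij,p] - F*[ij,q])/(EG - F^2), Gamma^q_ij = (E*[ij,q] - F*[ij,p])/(EG - F^2)
Gamma_ppp = 16/5, Gamma_ppq = 0, Gamma_pqq = 0, Gamma_qpp = 0, Gamma_qpq = 0, Gamma_qqq = 0
X = (-3, 0), Y = (-4/3, 0) at the point


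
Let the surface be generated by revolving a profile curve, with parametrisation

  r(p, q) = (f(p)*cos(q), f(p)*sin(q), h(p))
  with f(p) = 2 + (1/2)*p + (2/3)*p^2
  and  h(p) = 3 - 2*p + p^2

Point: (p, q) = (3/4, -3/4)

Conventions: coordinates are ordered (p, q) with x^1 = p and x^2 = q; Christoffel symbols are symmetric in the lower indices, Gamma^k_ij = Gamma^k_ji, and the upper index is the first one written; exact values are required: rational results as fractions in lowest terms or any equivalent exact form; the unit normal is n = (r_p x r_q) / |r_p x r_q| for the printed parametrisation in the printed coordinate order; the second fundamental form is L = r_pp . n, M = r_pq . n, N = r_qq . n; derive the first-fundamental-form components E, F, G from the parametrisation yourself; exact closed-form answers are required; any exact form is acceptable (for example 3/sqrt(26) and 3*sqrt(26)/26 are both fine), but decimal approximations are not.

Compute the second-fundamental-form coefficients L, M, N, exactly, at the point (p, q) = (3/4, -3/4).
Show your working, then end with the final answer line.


f = 11/4, f' = 3/2, f'' = 4/3, h' = -1/2, h'' = 2
E = 5/2, F = 0, G = 121/16; answer radicand W^2 = 5/2
unnormalised second-form numerators: l = 11/3, m = 0, n = -11/8; L = l/sqrt(5/2), and similarly M = m/sqrt(W^2), N = n/sqrt(W^2)

Answer: L = 11*sqrt(10)/15, M = 0, N = -11*sqrt(10)/40


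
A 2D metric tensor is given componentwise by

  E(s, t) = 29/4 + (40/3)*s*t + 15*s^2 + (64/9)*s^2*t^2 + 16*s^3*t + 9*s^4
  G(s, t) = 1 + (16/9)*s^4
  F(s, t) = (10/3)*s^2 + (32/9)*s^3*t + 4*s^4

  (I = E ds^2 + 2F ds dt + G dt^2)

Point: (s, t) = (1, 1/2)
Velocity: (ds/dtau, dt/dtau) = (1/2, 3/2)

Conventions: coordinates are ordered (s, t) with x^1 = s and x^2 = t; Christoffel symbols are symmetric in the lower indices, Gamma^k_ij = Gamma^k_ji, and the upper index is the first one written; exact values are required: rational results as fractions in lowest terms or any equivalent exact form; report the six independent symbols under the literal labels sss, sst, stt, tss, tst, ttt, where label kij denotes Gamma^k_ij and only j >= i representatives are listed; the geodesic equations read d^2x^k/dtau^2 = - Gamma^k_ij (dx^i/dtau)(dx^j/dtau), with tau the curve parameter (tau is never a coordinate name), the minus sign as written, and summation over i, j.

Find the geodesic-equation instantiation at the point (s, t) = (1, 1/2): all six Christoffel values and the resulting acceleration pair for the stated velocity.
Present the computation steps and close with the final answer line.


E = 1717/36, F = 82/9, G = 25/9 at the point
E_s = 902/9, E_t = 328/9, F_s = 28, F_t = 32/9, G_s = 64/9, G_t = 0
EG - F^2 = 1781/36;  g^inv = (36/1781) * [[25/9, -82/9], [-82/9, 1717/36]]
first-kind symbols [ij,l] = (1/2)(d_i g_jl + d_j g_il - d_l g_ij): [ss,s] = E_s/2 = 451/9, [ss,t] = F_s - E_t/2 = 88/9, [st,s] = E_t/2 = 164/9, [st,t] = G_s/2 = 32/9, [tt,s] = F_t - G_s/2 = 0, [tt,t] = G_t/2 = 0
Gamma^s_ij = (G*[ij,s] - F*[ij,t])/(EG - F^2), Gamma^t_ij = (E*[ij,t] - F*[ij,s])/(EG - F^2)
Gamma_sss = 1804/1781, Gamma_sst = 656/1781, Gamma_stt = 0, Gamma_tss = 352/1781, Gamma_tst = 128/1781, Gamma_ttt = 0
d^2s/dtau^2 = -(Gamma_sss*(1/2)^2 + 2*Gamma_sst*(1/2)*(3/2) + Gamma_stt*(3/2)^2) = -1435/1781
d^2t/dtau^2 = -(Gamma_tss*(1/2)^2 + 2*Gamma_tst*(1/2)*(3/2) + Gamma_ttt*(3/2)^2) = -280/1781

Answer: Gamma_sss = 1804/1781, Gamma_sst = 656/1781, Gamma_stt = 0, Gamma_tss = 352/1781, Gamma_tst = 128/1781, Gamma_ttt = 0; accelerations (d^2s/dtau^2, d^2t/dtau^2) = (-1435/1781, -280/1781)


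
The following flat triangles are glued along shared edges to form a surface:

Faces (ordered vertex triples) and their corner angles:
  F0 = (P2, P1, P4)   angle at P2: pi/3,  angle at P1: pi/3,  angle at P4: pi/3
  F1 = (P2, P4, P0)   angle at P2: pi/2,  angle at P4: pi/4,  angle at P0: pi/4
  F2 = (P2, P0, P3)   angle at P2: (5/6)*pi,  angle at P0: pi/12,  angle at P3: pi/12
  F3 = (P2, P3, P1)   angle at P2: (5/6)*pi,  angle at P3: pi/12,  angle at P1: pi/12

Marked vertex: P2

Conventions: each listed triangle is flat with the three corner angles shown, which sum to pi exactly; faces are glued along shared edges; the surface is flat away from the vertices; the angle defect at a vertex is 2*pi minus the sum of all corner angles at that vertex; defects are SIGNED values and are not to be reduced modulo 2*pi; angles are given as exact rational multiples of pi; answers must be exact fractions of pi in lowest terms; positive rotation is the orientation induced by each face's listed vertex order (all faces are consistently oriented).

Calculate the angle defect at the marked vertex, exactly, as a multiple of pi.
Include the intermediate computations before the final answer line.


Sum of corner angles at P2: (5/2)*pi
defect = 2*pi - (5/2)*pi

Answer: defect(P2) = -pi/2


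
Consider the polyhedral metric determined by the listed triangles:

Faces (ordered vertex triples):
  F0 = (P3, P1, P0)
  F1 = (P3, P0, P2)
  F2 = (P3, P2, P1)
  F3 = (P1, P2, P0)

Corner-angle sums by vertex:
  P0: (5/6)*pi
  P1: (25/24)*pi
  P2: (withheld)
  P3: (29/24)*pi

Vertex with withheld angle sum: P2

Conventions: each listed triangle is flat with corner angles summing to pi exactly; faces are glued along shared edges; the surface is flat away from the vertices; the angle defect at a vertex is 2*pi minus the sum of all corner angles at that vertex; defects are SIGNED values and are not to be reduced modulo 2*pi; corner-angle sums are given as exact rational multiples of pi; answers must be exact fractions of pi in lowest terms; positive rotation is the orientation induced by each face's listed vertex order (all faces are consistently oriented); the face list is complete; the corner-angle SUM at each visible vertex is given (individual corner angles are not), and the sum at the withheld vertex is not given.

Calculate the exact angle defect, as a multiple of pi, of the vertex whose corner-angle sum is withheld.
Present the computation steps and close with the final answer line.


V = 4, E = 6, F = 4; chi = V - E + F = 2
Gauss-Bonnet: total defect = 2*pi*chi = 4*pi; visible defects sum to (35/12)*pi

Answer: defect(P2) = (13/12)*pi


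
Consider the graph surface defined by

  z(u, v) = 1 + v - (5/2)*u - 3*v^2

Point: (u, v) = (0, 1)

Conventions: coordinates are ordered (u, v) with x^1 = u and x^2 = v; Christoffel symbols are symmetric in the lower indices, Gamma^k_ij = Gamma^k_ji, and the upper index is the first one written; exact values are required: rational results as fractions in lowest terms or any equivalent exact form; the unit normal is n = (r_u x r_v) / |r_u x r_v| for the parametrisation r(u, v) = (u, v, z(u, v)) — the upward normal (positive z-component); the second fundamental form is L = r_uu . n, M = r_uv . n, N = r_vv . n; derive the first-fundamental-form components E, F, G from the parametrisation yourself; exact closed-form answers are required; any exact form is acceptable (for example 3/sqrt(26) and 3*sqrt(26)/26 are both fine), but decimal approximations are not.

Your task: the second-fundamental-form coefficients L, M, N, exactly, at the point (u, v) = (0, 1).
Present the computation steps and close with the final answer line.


z_u = -5/2, z_v = -5, z_uu = 0, z_uv = 0, z_vv = -6
E = 29/4, F = 25/2, G = 26; answer radicand W^2 = 129/4
unnormalised second-form numerators: l = 0, m = 0, n = -6; L = l/sqrt(129/4), and similarly M = m/sqrt(W^2), N = n/sqrt(W^2)

Answer: L = 0, M = 0, N = -4*sqrt(129)/43


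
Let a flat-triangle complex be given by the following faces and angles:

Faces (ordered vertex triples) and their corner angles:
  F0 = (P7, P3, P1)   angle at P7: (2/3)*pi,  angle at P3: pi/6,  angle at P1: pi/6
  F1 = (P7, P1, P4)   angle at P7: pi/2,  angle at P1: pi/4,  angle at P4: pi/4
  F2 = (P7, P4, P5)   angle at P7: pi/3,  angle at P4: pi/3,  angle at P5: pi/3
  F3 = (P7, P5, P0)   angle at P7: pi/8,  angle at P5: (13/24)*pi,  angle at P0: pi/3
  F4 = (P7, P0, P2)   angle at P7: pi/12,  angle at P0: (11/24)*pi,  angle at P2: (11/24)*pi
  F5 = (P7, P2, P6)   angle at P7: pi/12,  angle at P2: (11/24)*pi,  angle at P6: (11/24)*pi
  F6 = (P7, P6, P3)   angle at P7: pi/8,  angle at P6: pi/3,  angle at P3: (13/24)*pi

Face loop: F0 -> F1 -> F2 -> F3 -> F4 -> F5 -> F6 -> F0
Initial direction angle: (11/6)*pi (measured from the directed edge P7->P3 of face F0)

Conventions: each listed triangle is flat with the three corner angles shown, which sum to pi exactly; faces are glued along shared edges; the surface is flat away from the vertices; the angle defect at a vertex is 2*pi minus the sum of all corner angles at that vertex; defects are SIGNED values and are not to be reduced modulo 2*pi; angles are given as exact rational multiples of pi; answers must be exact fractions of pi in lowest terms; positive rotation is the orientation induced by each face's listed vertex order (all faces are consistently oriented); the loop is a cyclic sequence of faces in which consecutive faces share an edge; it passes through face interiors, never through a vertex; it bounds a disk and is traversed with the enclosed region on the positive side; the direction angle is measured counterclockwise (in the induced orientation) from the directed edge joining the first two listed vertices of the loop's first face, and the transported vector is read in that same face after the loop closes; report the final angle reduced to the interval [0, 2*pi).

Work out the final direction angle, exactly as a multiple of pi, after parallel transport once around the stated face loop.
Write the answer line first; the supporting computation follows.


Answer: final direction angle = (23/12)*pi

enclosed vertex P7: corner angles sum to (23/12)*pi, defect = 2*pi - (23/12)*pi = pi/12
the final direction is the initial angle plus the enclosed defects, taken mod 2*pi in the induced orientation
final angle = (11/6)*pi + pi/12 = (23/12)*pi (mod 2*pi)


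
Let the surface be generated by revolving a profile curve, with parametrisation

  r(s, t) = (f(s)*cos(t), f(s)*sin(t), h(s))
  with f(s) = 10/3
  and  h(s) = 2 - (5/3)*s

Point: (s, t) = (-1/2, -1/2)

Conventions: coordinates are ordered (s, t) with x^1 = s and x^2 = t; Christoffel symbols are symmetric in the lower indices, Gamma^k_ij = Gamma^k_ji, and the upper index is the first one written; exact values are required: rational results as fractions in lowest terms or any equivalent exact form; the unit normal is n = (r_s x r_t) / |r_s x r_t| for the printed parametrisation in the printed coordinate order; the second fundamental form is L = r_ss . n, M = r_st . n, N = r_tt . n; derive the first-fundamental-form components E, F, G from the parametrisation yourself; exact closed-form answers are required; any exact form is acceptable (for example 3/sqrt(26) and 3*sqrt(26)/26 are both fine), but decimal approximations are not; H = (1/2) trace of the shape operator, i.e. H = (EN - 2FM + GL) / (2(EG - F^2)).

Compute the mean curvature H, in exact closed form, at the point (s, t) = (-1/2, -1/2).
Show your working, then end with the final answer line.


f = 10/3, f' = 0, f'' = 0, h' = -5/3, h'' = 0
E = 25/9, F = 0, G = 100/9; answer radicand W^2 = 25/9
unnormalised second-form numerators: l = 0, m = 0, n = -50/9; L = l/sqrt(25/9), and similarly M = m/sqrt(W^2), N = n/sqrt(W^2)
H = (E*n - 2*F*m + G*l) / (2*(EG - F^2)*sqrt(W^2)); E*n - 2*F*m + G*l = -1250/81, EG - F^2 = 2500/81, so H = (-1/4)/sqrt(25/9)

Answer: H = -3/20


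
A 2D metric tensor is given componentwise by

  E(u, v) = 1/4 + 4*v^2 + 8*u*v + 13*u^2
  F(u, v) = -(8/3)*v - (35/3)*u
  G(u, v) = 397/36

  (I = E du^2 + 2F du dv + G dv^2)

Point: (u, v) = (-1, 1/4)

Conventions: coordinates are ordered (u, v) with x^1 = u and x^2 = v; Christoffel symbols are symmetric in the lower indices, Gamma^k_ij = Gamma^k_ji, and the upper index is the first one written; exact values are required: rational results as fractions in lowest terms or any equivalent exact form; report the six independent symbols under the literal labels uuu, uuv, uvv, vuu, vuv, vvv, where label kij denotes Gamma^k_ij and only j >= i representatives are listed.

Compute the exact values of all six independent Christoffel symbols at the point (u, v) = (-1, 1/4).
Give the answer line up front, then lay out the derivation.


Answer: Gamma_uuu = -2664/419, Gamma_uuv = -2382/419, Gamma_uvv = -6352/1257, Gamma_vuu = 2328/419, Gamma_vuv = 2376/419, Gamma_vvv = 2112/419

E = 23/2, F = 11, G = 397/36 at the point
E_u = -24, E_v = -6, F_u = -35/3, F_v = -8/3, G_u = 0, G_v = 0
EG - F^2 = 419/72;  g^inv = (72/419) * [[397/36, -11], [-11, 23/2]]
first-kind symbols [ij,l] = (1/2)(d_i g_jl + d_j g_il - d_l g_ij): [uu,u] = E_u/2 = -12, [uu,v] = F_u - E_v/2 = -26/3, [uv,u] = E_v/2 = -3, [uv,v] = G_u/2 = 0, [vv,u] = F_v - G_u/2 = -8/3, [vv,v] = G_v/2 = 0
Gamma^u_ij = (G*[ij,u] - F*[ij,v])/(EG - F^2), Gamma^v_ij = (E*[ij,v] - F*[ij,u])/(EG - F^2)


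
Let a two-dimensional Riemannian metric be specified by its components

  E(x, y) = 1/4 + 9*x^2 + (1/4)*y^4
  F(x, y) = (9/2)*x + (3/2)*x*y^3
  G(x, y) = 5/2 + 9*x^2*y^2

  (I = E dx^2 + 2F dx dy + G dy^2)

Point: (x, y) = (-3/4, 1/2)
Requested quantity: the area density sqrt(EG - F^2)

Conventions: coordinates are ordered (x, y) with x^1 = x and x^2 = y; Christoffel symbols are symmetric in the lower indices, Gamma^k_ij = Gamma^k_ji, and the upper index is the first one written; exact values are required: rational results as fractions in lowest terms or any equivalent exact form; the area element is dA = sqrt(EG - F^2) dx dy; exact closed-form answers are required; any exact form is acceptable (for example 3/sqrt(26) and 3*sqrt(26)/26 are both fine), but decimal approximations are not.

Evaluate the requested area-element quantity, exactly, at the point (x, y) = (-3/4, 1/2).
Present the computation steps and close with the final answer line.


E = 341/64, F = -225/64, G = 241/64; EG - F^2 = 7889/1024

Answer: sqrt(EG - F^2) = 7*sqrt(161)/32


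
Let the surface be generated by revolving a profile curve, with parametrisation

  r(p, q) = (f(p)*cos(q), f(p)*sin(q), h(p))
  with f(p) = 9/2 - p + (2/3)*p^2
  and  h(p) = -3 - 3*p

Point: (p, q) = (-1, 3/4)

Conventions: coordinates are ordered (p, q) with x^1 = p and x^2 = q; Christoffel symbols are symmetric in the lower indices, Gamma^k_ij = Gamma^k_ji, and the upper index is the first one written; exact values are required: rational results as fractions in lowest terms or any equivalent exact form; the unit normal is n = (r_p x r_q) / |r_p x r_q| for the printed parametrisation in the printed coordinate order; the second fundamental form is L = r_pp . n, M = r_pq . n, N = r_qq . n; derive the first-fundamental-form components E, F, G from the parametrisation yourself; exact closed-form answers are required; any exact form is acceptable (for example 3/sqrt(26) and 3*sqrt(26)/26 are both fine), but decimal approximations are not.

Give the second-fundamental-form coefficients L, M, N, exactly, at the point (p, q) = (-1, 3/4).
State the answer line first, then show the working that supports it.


Answer: L = 6*sqrt(130)/65, M = 0, N = -111*sqrt(130)/260

f = 37/6, f' = -7/3, f'' = 4/3, h' = -3, h'' = 0
E = 130/9, F = 0, G = 1369/36; answer radicand W^2 = 130/9
unnormalised second-form numerators: l = 4, m = 0, n = -37/2; L = l/sqrt(130/9), and similarly M = m/sqrt(W^2), N = n/sqrt(W^2)


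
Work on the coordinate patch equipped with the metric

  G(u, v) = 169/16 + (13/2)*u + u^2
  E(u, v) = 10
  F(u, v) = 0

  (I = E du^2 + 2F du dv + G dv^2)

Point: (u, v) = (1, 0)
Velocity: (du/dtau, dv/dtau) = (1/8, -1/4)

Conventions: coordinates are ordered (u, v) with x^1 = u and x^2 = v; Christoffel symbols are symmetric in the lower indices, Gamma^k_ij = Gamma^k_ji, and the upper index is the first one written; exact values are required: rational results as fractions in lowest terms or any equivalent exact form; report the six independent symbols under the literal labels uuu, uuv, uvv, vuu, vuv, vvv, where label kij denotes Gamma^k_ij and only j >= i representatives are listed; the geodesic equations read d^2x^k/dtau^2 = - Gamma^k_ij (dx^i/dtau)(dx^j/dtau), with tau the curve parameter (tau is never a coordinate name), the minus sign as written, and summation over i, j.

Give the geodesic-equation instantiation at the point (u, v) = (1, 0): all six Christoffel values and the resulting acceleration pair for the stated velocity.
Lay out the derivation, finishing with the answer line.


E = 10, F = 0, G = 289/16 at the point
E_u = 0, E_v = 0, F_u = 0, F_v = 0, G_u = 17/2, G_v = 0
EG - F^2 = 1445/8;  g^inv = (8/1445) * [[289/16, 0], [0, 10]]
first-kind symbols [ij,l] = (1/2)(d_i g_jl + d_j g_il - d_l g_ij): [uu,u] = E_u/2 = 0, [uu,v] = F_u - E_v/2 = 0, [uv,u] = E_v/2 = 0, [uv,v] = G_u/2 = 17/4, [vv,u] = F_v - G_u/2 = -17/4, [vv,v] = G_v/2 = 0
Gamma^u_ij = (G*[ij,u] - F*[ij,v])/(EG - F^2), Gamma^v_ij = (E*[ij,v] - F*[ij,u])/(EG - F^2)
Gamma_uuu = 0, Gamma_uuv = 0, Gamma_uvv = -17/40, Gamma_vuu = 0, Gamma_vuv = 4/17, Gamma_vvv = 0
d^2u/dtau^2 = -(Gamma_uuu*(1/8)^2 + 2*Gamma_uuv*(1/8)*(-1/4) + Gamma_uvv*(-1/4)^2) = 17/640
d^2v/dtau^2 = -(Gamma_vuu*(1/8)^2 + 2*Gamma_vuv*(1/8)*(-1/4) + Gamma_vvv*(-1/4)^2) = 1/68

Answer: Gamma_uuu = 0, Gamma_uuv = 0, Gamma_uvv = -17/40, Gamma_vuu = 0, Gamma_vuv = 4/17, Gamma_vvv = 0; accelerations (d^2u/dtau^2, d^2v/dtau^2) = (17/640, 1/68)


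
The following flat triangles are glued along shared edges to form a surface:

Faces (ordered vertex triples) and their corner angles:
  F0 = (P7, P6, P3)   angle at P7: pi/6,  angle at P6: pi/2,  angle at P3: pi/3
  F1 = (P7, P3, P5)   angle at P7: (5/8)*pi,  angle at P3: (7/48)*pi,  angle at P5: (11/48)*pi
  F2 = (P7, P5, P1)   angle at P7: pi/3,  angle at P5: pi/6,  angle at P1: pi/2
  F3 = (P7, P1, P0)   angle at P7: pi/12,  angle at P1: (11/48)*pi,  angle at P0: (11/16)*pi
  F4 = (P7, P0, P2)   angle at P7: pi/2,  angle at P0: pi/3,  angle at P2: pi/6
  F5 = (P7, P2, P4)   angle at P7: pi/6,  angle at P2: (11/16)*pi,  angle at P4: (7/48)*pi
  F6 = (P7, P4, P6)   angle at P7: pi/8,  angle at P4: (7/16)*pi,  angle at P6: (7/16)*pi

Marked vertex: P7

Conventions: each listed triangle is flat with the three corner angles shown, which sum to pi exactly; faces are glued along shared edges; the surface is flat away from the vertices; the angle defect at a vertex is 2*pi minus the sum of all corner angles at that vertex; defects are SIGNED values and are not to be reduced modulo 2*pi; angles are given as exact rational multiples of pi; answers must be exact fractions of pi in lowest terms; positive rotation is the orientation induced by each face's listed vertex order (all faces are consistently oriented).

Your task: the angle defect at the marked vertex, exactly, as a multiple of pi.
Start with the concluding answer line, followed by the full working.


Answer: defect(P7) = 0

Sum of corner angles at P7: 2*pi
defect = 2*pi - 2*pi


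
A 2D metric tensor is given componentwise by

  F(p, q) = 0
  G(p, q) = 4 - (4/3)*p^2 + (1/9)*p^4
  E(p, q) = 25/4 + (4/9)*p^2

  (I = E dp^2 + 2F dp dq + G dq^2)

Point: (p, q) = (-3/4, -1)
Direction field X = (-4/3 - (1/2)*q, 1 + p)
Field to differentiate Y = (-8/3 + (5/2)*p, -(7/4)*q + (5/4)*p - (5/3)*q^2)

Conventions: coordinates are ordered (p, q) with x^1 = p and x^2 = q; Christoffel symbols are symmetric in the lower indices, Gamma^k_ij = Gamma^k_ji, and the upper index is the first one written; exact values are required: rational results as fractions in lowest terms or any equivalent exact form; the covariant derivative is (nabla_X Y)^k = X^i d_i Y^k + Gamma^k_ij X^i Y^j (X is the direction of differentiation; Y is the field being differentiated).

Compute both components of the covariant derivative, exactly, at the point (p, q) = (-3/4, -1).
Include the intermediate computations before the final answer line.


E = 13/2, F = 0, G = 841/256 at the point
E_p = -2/3, E_q = 0, F_p = 0, F_q = 0, G_p = 29/16, G_q = 0
EG - F^2 = 10933/512;  g^inv = (512/10933) * [[841/256, 0], [0, 13/2]]
first-kind symbols [ij,l] = (1/2)(d_i g_jl + d_j g_il - d_l g_ij): [pp,p] = E_p/2 = -1/3, [pp,q] = F_p - E_q/2 = 0, [pq,p] = E_q/2 = 0, [pq,q] = G_p/2 = 29/32, [qq,p] = F_q - G_p/2 = -29/32, [qq,q] = G_q/2 = 0
Gamma^p_ij = (G*[ij,p] - F*[ij,q])/(EG - F^2), Gamma^q_ij = (E*[ij,q] - F*[ij,p])/(EG - F^2)
Gamma_ppp = -2/39, Gamma_ppq = 0, Gamma_pqq = -29/208, Gamma_qpp = 0, Gamma_qpq = 8/29, Gamma_qqq = 0
X = (-5/6, 1/4), Y = (-109/24, -41/48) at the point

Answer: (nabla_X Y)^p = -62143/27648, (nabla_X Y)^q = -3185/4176


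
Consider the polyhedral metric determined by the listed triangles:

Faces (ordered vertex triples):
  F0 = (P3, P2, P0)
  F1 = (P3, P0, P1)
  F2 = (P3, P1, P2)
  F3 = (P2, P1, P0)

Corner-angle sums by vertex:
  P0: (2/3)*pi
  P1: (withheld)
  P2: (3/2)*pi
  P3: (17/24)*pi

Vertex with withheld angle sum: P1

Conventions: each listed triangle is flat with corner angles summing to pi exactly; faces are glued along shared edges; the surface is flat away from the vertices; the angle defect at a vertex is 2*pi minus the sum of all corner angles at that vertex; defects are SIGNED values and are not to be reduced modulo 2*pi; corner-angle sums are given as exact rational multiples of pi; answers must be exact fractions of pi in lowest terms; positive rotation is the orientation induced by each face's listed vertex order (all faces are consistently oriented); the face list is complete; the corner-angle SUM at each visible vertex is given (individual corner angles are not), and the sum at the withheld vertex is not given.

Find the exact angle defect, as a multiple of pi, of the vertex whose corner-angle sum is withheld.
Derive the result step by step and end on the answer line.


V = 4, E = 6, F = 4; chi = V - E + F = 2
Gauss-Bonnet: total defect = 2*pi*chi = 4*pi; visible defects sum to (25/8)*pi

Answer: defect(P1) = (7/8)*pi


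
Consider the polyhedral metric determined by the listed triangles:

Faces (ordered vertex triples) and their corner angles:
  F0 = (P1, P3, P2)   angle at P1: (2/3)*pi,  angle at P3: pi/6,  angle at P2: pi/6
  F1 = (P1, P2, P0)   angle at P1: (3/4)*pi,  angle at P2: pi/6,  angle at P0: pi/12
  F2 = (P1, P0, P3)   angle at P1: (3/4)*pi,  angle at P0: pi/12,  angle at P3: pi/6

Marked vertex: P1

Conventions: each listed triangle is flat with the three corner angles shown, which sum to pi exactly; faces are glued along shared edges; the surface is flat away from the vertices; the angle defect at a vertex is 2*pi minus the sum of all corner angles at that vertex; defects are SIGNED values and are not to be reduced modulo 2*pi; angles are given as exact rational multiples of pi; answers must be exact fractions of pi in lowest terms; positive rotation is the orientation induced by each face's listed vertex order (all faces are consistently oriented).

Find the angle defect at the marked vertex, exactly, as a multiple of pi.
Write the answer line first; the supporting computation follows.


Answer: defect(P1) = -pi/6

Sum of corner angles at P1: (13/6)*pi
defect = 2*pi - (13/6)*pi


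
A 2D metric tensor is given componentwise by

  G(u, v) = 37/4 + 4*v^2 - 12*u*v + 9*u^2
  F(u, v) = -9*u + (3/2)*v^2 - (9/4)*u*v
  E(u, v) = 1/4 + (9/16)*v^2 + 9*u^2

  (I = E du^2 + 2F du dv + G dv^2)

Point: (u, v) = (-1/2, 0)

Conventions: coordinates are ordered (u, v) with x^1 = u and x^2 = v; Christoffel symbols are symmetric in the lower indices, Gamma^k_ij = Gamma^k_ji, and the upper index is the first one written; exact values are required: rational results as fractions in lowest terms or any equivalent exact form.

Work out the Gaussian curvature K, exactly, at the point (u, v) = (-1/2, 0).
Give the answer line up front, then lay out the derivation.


Answer: K = 81/289

E = 5/2, F = 9/2, G = 23/2, EG - F^2 = 17/2 at the point
E_u = -9, E_v = 0, F_u = -9, F_v = 9/8, G_u = -9, G_v = 6
E_vv = 9/8, F_uv = -9/4, G_uu = 18
K follows from Brioschi's formula, (det M1 - det M2)/(EG - F^2)^2.
M1 = [[-E_vv/2 + F_uv - G_uu/2, E_u/2, F_u - E_v/2], [F_v - G_u/2, E, F], [G_v/2, F, G]] = [[-189/16, -9/2, -9], [45/8, 5/2, 9/2], [3, 9/2, 23/2]]; det M1 = -243/8
M2 = [[0, E_v/2, G_u/2], [E_v/2, E, F], [G_u/2, F, G]] = [[0, 0, -9/2], [0, 5/2, 9/2], [-9/2, 9/2, 23/2]]; det M2 = -405/8
det M1 - det M2 = 81/4; K = 81/4 / (17/2)^2 = 81/289


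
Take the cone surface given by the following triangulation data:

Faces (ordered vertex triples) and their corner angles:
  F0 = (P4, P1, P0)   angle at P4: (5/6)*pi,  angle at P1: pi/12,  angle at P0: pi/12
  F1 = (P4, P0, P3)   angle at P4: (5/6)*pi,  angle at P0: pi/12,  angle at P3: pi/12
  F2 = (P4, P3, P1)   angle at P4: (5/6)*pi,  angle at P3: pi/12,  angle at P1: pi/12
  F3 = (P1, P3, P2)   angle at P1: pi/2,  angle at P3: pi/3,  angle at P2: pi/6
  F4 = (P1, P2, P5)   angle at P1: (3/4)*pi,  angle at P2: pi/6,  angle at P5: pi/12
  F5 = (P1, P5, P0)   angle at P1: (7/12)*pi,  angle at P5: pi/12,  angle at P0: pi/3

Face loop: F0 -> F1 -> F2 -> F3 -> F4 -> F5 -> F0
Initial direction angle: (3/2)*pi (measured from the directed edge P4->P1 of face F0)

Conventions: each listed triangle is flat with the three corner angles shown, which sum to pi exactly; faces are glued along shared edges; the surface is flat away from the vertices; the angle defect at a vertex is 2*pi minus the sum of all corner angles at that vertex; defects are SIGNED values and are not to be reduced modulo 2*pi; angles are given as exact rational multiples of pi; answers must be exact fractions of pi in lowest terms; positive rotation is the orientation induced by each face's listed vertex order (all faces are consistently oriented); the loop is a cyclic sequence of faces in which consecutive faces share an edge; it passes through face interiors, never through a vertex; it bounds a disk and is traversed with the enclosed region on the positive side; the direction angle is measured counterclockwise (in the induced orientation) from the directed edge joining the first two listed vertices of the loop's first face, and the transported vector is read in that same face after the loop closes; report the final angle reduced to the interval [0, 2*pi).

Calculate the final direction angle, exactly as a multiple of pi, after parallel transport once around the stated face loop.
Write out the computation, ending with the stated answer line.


enclosed vertex P1: corner angles sum to 2*pi, defect = 2*pi - 2*pi = 0
enclosed vertex P4: corner angles sum to (5/2)*pi, defect = 2*pi - (5/2)*pi = -pi/2
by Gauss-Bonnet the loop rotates the vector by the enclosed defect sum (positive orientation, mod 2*pi)
final angle = (3/2)*pi - pi/2 = pi (mod 2*pi)

Answer: final direction angle = pi


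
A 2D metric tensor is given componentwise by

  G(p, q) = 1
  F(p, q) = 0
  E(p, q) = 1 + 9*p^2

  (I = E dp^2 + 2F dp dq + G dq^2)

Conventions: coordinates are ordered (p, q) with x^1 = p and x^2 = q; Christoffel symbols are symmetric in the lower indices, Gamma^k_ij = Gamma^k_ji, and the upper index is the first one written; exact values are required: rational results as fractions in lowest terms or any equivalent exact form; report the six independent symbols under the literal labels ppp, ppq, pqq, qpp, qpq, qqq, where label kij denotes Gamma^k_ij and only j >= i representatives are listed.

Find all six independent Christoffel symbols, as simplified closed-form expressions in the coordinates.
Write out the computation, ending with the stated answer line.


E = 1 + 9*p^2; F = 0; G = 1
Gamma^k_ij = (1/2) g^{kl} (d_i g_jl + d_j g_il - d_l g_ij), with g^inv = (1/(EG-F^2)) [[G, -F], [-F, E]]
first partials: E_p = 18*p, E_q = 0, F_p = 0, F_q = 0, G_p = 0, G_q = 0
D = EG - F^2 = 1 + 9*p^2
expanded: Gamma^p_pp = (G E_p - 2F F_p + F E_q)/(2D), Gamma^p_pq = (G E_q - F G_p)/(2D), Gamma^p_qq = (2G F_q - G G_p - F G_q)/(2D), Gamma^q_pp = (2E F_p - E E_q - F E_p)/(2D), Gamma^q_pq = (E G_p - F E_q)/(2D), Gamma^q_qq = (E G_q - 2F F_q + F G_p)/(2D); substitute and cancel common factors

Answer: Gamma_ppp = 9*p/(9*p^2 + 1), Gamma_ppq = 0, Gamma_pqq = 0, Gamma_qpp = 0, Gamma_qpq = 0, Gamma_qqq = 0


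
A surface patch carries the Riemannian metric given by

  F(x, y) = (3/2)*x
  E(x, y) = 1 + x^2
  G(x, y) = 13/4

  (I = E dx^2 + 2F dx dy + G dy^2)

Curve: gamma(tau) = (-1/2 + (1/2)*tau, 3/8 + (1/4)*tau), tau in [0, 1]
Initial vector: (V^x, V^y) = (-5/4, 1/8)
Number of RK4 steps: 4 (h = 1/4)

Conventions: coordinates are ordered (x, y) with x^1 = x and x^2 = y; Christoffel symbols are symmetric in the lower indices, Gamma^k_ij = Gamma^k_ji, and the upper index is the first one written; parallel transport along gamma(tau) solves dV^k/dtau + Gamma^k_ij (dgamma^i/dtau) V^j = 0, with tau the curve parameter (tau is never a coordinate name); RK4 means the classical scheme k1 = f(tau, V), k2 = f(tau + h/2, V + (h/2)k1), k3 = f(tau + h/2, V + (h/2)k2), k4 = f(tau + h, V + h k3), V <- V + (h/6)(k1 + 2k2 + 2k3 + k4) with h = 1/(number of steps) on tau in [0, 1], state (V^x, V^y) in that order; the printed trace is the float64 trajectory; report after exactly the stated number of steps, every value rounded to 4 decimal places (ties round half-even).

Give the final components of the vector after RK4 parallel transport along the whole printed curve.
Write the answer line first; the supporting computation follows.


Answer: V^x = -1.2972, V^y = 0.4135

gamma'(tau) = (1/2, 1/4); f(tau, V)^k = -Gamma^k_ij(gamma(tau)) gamma'^i(tau) V^j; h = 1/4; intermediate values shown to 6 dp
curve data and Christoffel symbols at the stage parameters:
  tau = 0.000000: gamma = (-0.500000, 0.375000), gamma' = (0.500000, 0.250000); Gamma_xxx = -0.142857, Gamma_xxy = 0.000000, Gamma_xyy = 0.000000, Gamma_yxx = 0.428571, Gamma_yxy = 0.000000, Gamma_yyy = 0.000000
  tau = 0.125000: gamma = (-0.437500, 0.406250), gamma' = (0.500000, 0.250000); Gamma_xxx = -0.127128, Gamma_xxy = 0.000000, Gamma_xyy = 0.000000, Gamma_yxx = 0.435868, Gamma_yxy = 0.000000, Gamma_yyy = 0.000000
  tau = 0.250000: gamma = (-0.375000, 0.437500), gamma' = (0.500000, 0.250000); Gamma_xxx = -0.110599, Gamma_xxy = 0.000000, Gamma_xyy = 0.000000, Gamma_yxx = 0.442396, Gamma_yxy = 0.000000, Gamma_yyy = 0.000000
  tau = 0.375000: gamma = (-0.312500, 0.468750), gamma' = (0.500000, 0.250000); Gamma_xxx = -0.093349, Gamma_xxy = 0.000000, Gamma_xyy = 0.000000, Gamma_yxx = 0.448075, Gamma_yxy = 0.000000, Gamma_yyy = 0.000000
  tau = 0.500000: gamma = (-0.250000, 0.500000), gamma' = (0.500000, 0.250000); Gamma_xxx = -0.075472, Gamma_xxy = 0.000000, Gamma_xyy = 0.000000, Gamma_yxx = 0.452830, Gamma_yxy = 0.000000, Gamma_yyy = 0.000000
  tau = 0.625000: gamma = (-0.187500, 0.531250), gamma' = (0.500000, 0.250000); Gamma_xxx = -0.057075, Gamma_xxy = 0.000000, Gamma_xyy = 0.000000, Gamma_yxx = 0.456599, Gamma_yxy = 0.000000, Gamma_yyy = 0.000000
  tau = 0.750000: gamma = (-0.125000, 0.562500), gamma' = (0.500000, 0.250000); Gamma_xxx = -0.038278, Gamma_xxy = 0.000000, Gamma_xyy = 0.000000, Gamma_yxx = 0.459330, Gamma_yxy = 0.000000, Gamma_yyy = 0.000000
  tau = 0.875000: gamma = (-0.062500, 0.593750), gamma' = (0.500000, 0.250000); Gamma_xxx = -0.019208, Gamma_xxy = 0.000000, Gamma_xyy = 0.000000, Gamma_yxx = 0.460984, Gamma_yxy = 0.000000, Gamma_yyy = 0.000000
  tau = 1.000000: gamma = (0.000000, 0.625000), gamma' = (0.500000, 0.250000); Gamma_xxx = 0.000000, Gamma_xxy = 0.000000, Gamma_xyy = 0.000000, Gamma_yxx = 0.461538, Gamma_yxy = 0.000000, Gamma_yyy = 0.000000
step 0: V^x = -1.2500, V^y = 0.1250
step 1: k1 = (-0.089286, 0.267857), k2 = (-0.080165, 0.274850), k3 = (-0.080092, 0.274602), k4 = (-0.070232, 0.280927); V <- V + (h/6)(k1 + 2k2 + 2k3 + k4): V^x = -1.2700, V^y = 0.1937
step 2: k1 = (-0.070230, 0.280922), k2 = (-0.059686, 0.286494), k3 = (-0.059625, 0.286199), k4 = (-0.048487, 0.290922); V <- V + (h/6)(k1 + 2k2 + 2k3 + k4): V^x = -1.2849, V^y = 0.2652
step 3: k1 = (-0.048486, 0.290919), k2 = (-0.036840, 0.294724), k3 = (-0.036799, 0.294391), k4 = (-0.024767, 0.297207); V <- V + (h/6)(k1 + 2k2 + 2k3 + k4): V^x = -1.2941, V^y = 0.3388
step 4: k1 = (-0.024767, 0.297205), k2 = (-0.012458, 0.298989), k3 = (-0.012443, 0.298634), k4 = (0.000000, 0.299352); V <- V + (h/6)(k1 + 2k2 + 2k3 + k4): V^x = -1.2972, V^y = 0.4135
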